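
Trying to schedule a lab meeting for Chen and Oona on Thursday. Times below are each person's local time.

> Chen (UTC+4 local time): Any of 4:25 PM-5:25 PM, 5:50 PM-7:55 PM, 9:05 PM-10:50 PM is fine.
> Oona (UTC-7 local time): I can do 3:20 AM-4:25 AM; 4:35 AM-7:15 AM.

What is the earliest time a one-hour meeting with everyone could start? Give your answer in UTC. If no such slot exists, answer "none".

Chen in UTC: 12:25-13:25, 13:50-15:55, 17:05-18:50 (subtract 4h to convert from UTC+4).
Oona in UTC: 10:20-11:25, 11:35-14:15 (add 7h to convert from UTC-7).
Chen ∩ Oona: 12:25-13:25, 13:50-14:15.
Those are the intersection windows.
The first common window of at least 60 minutes is 12:25-13:25, so the earliest start is 12:25.

12:25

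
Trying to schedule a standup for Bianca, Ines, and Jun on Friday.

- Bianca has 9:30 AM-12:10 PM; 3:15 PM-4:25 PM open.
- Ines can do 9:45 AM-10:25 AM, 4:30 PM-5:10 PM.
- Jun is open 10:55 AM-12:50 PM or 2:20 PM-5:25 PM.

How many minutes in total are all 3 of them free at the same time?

0

Bianca ∩ Ines: 09:45-10:25.
Bianca ∩ Ines ∩ Jun: ∅.
There is no time when everyone is free.
There is no common window, so the total is 0 minutes.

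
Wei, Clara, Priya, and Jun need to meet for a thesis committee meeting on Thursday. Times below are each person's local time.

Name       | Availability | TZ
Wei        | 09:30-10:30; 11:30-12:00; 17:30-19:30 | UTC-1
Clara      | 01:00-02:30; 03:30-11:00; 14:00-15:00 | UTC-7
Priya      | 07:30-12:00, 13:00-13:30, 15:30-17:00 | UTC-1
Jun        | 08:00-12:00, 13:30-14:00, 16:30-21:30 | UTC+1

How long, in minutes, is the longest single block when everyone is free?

Wei in UTC: 10:30-11:30, 12:30-13:00, 18:30-20:30 (add 1h to convert from UTC-1).
Clara in UTC: 08:00-09:30, 10:30-18:00, 21:00-22:00 (add 7h to convert from UTC-7).
Priya in UTC: 08:30-13:00, 14:00-14:30, 16:30-18:00 (add 1h to convert from UTC-1).
Jun in UTC: 07:00-11:00, 12:30-13:00, 15:30-20:30 (subtract 1h to convert from UTC+1).
Wei ∩ Clara: 10:30-11:30, 12:30-13:00.
Wei ∩ Clara ∩ Priya: 10:30-11:30, 12:30-13:00.
Wei ∩ Clara ∩ Priya ∩ Jun: 10:30-11:00, 12:30-13:00.
Those are the intersection windows.
The longest is 10:30-11:00 at 30 minutes.

30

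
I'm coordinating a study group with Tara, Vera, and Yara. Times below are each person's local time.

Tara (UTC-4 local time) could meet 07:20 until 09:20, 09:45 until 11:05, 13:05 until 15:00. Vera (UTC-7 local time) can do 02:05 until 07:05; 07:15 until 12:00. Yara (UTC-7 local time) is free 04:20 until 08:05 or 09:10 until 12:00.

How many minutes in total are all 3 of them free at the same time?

305

Tara in UTC: 11:20-13:20, 13:45-15:05, 17:05-19:00 (add 4h to convert from UTC-4).
Vera in UTC: 09:05-14:05, 14:15-19:00 (add 7h to convert from UTC-7).
Yara in UTC: 11:20-15:05, 16:10-19:00 (add 7h to convert from UTC-7).
Tara ∩ Vera: 11:20-13:20, 13:45-14:05, 14:15-15:05, 17:05-19:00.
Tara ∩ Vera ∩ Yara: 11:20-13:20, 13:45-14:05, 14:15-15:05, 17:05-19:00.
Summing the common windows: 120 + 20 + 50 + 115 = 305 minutes.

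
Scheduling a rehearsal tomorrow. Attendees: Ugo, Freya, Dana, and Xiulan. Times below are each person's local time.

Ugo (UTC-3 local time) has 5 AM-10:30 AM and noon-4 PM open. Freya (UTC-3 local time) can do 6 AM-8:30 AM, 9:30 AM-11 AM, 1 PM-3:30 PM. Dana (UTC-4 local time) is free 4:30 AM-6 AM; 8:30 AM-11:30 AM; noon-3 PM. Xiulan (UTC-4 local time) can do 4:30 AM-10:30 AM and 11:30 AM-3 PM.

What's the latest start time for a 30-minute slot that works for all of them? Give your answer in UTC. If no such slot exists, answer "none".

18:00

Ugo in UTC: 08:00-13:30, 15:00-19:00 (add 3h to convert from UTC-3).
Freya in UTC: 09:00-11:30, 12:30-14:00, 16:00-18:30 (add 3h to convert from UTC-3).
Dana in UTC: 08:30-10:00, 12:30-15:30, 16:00-19:00 (add 4h to convert from UTC-4).
Xiulan in UTC: 08:30-14:30, 15:30-19:00 (add 4h to convert from UTC-4).
Ugo ∩ Freya: 09:00-11:30, 12:30-13:30, 16:00-18:30.
Ugo ∩ Freya ∩ Dana: 09:00-10:00, 12:30-13:30, 16:00-18:30.
Ugo ∩ Freya ∩ Dana ∩ Xiulan: 09:00-10:00, 12:30-13:30, 16:00-18:30.
The last common window of at least 30 minutes is 16:00-18:30; a 30-minute meeting can start as late as 18:00 and still end by 18:30.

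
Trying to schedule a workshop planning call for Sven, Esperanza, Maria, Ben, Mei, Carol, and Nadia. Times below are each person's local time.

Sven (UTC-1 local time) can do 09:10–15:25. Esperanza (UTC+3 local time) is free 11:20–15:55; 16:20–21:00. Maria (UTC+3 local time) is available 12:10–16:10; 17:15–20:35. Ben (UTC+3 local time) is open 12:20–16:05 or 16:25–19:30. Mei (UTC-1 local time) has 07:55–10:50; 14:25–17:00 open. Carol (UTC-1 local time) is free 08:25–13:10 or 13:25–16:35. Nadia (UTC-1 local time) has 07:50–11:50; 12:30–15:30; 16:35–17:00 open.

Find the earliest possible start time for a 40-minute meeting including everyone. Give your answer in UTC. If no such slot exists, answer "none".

10:10

Sven in UTC: 10:10-16:25 (add 1h to convert from UTC-1).
Esperanza in UTC: 08:20-12:55, 13:20-18:00 (subtract 3h to convert from UTC+3).
Maria in UTC: 09:10-13:10, 14:15-17:35 (subtract 3h to convert from UTC+3).
Ben in UTC: 09:20-13:05, 13:25-16:30 (subtract 3h to convert from UTC+3).
Mei in UTC: 08:55-11:50, 15:25-18:00 (add 1h to convert from UTC-1).
Carol in UTC: 09:25-14:10, 14:25-17:35 (add 1h to convert from UTC-1).
Nadia in UTC: 08:50-12:50, 13:30-16:30, 17:35-18:00 (add 1h to convert from UTC-1).
Sven ∩ Esperanza: 10:10-12:55, 13:20-16:25.
Sven ∩ Esperanza ∩ Maria: 10:10-12:55, 14:15-16:25.
Sven ∩ Esperanza ∩ Maria ∩ Ben: 10:10-12:55, 14:15-16:25.
Sven ∩ Esperanza ∩ Maria ∩ Ben ∩ Mei: 10:10-11:50, 15:25-16:25.
Sven ∩ Esperanza ∩ Maria ∩ Ben ∩ Mei ∩ Carol: 10:10-11:50, 15:25-16:25.
Sven ∩ Esperanza ∩ Maria ∩ Ben ∩ Mei ∩ Carol ∩ Nadia: 10:10-11:50, 15:25-16:25.
The first common window of at least 40 minutes is 10:10-11:50, so the earliest start is 10:10.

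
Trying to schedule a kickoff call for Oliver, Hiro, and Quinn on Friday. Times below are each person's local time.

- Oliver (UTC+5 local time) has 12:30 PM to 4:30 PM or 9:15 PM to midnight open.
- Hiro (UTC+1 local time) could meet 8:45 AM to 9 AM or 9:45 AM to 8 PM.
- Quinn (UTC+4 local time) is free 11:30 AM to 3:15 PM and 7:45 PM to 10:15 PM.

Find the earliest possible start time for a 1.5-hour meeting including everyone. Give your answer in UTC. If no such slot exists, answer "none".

Oliver in UTC: 07:30-11:30, 16:15-19:00 (subtract 5h to convert from UTC+5).
Hiro in UTC: 07:45-08:00, 08:45-19:00 (subtract 1h to convert from UTC+1).
Quinn in UTC: 07:30-11:15, 15:45-18:15 (subtract 4h to convert from UTC+4).
Oliver ∩ Hiro: 07:45-08:00, 08:45-11:30, 16:15-19:00.
Oliver ∩ Hiro ∩ Quinn: 07:45-08:00, 08:45-11:15, 16:15-18:15.
So the common availability across everyone is 07:45-08:00, 08:45-11:15, 16:15-18:15.
The first common window of at least 90 minutes is 08:45-11:15, so the earliest start is 08:45.

08:45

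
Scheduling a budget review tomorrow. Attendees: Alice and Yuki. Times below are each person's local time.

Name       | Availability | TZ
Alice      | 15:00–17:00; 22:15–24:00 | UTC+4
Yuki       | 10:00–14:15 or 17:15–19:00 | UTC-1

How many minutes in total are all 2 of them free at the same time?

Alice in UTC: 11:00-13:00, 18:15-20:00 (subtract 4h to convert from UTC+4).
Yuki in UTC: 11:00-15:15, 18:15-20:00 (add 1h to convert from UTC-1).
Alice ∩ Yuki: 11:00-13:00, 18:15-20:00.
So the common availability across everyone is 11:00-13:00, 18:15-20:00.
Summing the common windows: 120 + 105 = 225 minutes.

225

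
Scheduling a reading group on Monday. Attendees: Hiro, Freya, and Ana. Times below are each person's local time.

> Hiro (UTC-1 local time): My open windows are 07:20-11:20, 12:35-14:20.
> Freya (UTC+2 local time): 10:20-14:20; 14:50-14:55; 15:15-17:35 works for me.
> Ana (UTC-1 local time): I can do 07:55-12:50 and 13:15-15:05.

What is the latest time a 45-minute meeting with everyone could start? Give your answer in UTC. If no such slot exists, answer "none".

Hiro in UTC: 08:20-12:20, 13:35-15:20 (add 1h to convert from UTC-1).
Freya in UTC: 08:20-12:20, 12:50-12:55, 13:15-15:35 (subtract 2h to convert from UTC+2).
Ana in UTC: 08:55-13:50, 14:15-16:05 (add 1h to convert from UTC-1).
Hiro ∩ Freya: 08:20-12:20, 13:35-15:20.
Hiro ∩ Freya ∩ Ana: 08:55-12:20, 13:35-13:50, 14:15-15:20.
So the common availability across everyone is 08:55-12:20, 13:35-13:50, 14:15-15:20.
The last common window of at least 45 minutes is 14:15-15:20; a 45-minute meeting can start as late as 14:35 and still end by 15:20.

14:35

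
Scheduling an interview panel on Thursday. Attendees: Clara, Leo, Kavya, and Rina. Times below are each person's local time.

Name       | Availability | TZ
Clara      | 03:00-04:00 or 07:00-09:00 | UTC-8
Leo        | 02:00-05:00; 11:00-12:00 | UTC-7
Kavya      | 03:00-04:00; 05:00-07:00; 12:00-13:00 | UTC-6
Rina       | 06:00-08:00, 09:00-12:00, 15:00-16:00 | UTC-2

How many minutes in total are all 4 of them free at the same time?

Clara in UTC: 11:00-12:00, 15:00-17:00 (add 8h to convert from UTC-8).
Leo in UTC: 09:00-12:00, 18:00-19:00 (add 7h to convert from UTC-7).
Kavya in UTC: 09:00-10:00, 11:00-13:00, 18:00-19:00 (add 6h to convert from UTC-6).
Rina in UTC: 08:00-10:00, 11:00-14:00, 17:00-18:00 (add 2h to convert from UTC-2).
Clara ∩ Leo: 11:00-12:00.
Clara ∩ Leo ∩ Kavya: 11:00-12:00.
Clara ∩ Leo ∩ Kavya ∩ Rina: 11:00-12:00.
That's a single block of 60 minutes.

60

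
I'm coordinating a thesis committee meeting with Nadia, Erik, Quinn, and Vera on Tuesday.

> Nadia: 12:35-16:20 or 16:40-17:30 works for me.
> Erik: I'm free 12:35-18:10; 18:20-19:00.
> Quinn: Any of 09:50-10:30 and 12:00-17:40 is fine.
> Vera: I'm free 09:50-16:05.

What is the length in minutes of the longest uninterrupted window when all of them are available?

Nadia ∩ Erik: 12:35-16:20, 16:40-17:30.
Nadia ∩ Erik ∩ Quinn: 12:35-16:20, 16:40-17:30.
Nadia ∩ Erik ∩ Quinn ∩ Vera: 12:35-16:05.
The longest is 12:35-16:05 at 210 minutes.

210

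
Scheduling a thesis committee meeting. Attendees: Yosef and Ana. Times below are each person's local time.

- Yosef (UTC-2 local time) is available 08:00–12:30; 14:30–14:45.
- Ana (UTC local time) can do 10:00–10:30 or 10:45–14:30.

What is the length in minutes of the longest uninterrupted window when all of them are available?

225

Yosef in UTC: 10:00-14:30, 16:30-16:45 (add 2h to convert from UTC-2).
Ana in UTC: 10:00-10:30, 10:45-14:30.
Yosef ∩ Ana: 10:00-10:30, 10:45-14:30.
Those are the intersection windows.
The longest is 10:45-14:30 at 225 minutes.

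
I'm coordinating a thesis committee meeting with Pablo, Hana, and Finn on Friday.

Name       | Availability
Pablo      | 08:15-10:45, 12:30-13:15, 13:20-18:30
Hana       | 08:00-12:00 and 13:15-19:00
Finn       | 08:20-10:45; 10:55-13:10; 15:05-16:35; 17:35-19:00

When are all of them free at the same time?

08:20-10:45, 15:05-16:35, 17:35-18:30

Pablo ∩ Hana: 08:15-10:45, 13:20-18:30.
Pablo ∩ Hana ∩ Finn: 08:20-10:45, 15:05-16:35, 17:35-18:30.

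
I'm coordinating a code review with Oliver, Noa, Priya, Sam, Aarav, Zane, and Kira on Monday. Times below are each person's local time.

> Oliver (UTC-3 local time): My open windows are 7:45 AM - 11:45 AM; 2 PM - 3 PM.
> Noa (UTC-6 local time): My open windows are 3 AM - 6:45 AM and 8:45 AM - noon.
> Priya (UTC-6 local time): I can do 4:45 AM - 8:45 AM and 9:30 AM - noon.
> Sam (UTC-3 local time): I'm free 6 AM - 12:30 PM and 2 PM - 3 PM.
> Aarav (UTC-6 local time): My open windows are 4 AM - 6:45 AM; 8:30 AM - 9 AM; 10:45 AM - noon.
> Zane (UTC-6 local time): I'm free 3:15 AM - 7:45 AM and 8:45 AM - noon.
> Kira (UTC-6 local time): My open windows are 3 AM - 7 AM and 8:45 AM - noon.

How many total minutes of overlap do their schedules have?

180

Oliver in UTC: 10:45-14:45, 17:00-18:00 (add 3h to convert from UTC-3).
Noa in UTC: 09:00-12:45, 14:45-18:00 (add 6h to convert from UTC-6).
Priya in UTC: 10:45-14:45, 15:30-18:00 (add 6h to convert from UTC-6).
Sam in UTC: 09:00-15:30, 17:00-18:00 (add 3h to convert from UTC-3).
Aarav in UTC: 10:00-12:45, 14:30-15:00, 16:45-18:00 (add 6h to convert from UTC-6).
Zane in UTC: 09:15-13:45, 14:45-18:00 (add 6h to convert from UTC-6).
Kira in UTC: 09:00-13:00, 14:45-18:00 (add 6h to convert from UTC-6).
Oliver ∩ Noa: 10:45-12:45, 17:00-18:00.
Oliver ∩ Noa ∩ Priya: 10:45-12:45, 17:00-18:00.
Oliver ∩ Noa ∩ Priya ∩ Sam: 10:45-12:45, 17:00-18:00.
Oliver ∩ Noa ∩ Priya ∩ Sam ∩ Aarav: 10:45-12:45, 17:00-18:00.
Oliver ∩ Noa ∩ Priya ∩ Sam ∩ Aarav ∩ Zane: 10:45-12:45, 17:00-18:00.
Oliver ∩ Noa ∩ Priya ∩ Sam ∩ Aarav ∩ Zane ∩ Kira: 10:45-12:45, 17:00-18:00.
Summing the common windows: 120 + 60 = 180 minutes.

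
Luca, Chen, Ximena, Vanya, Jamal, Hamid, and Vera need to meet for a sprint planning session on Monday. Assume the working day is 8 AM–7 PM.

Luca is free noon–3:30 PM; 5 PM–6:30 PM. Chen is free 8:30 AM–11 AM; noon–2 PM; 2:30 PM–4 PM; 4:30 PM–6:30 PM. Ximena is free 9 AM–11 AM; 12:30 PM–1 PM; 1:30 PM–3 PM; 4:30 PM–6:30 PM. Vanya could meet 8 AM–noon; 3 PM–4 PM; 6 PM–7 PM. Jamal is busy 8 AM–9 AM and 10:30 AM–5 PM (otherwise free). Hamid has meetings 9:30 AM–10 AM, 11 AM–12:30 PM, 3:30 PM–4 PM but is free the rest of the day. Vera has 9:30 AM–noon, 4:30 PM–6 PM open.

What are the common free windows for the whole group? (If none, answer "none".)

none

Luca free: 12:00-15:30, 17:00-18:30.
Chen free: 08:30-11:00, 12:00-14:00, 14:30-16:00, 16:30-18:30.
Ximena free: 09:00-11:00, 12:30-13:00, 13:30-15:00, 16:30-18:30.
Vanya free: 08:00-12:00, 15:00-16:00, 18:00-19:00.
Jamal free: 09:00-10:30, 17:00-19:00 (invert busy blocks within the working day).
Hamid free: 08:00-09:30, 10:00-11:00, 12:30-15:30, 16:00-19:00 (invert busy blocks within the working day).
Vera free: 09:30-12:00, 16:30-18:00.
Luca ∩ Chen: 12:00-14:00, 14:30-15:30, 17:00-18:30.
Luca ∩ Chen ∩ Ximena: 12:30-13:00, 13:30-14:00, 14:30-15:00, 17:00-18:30.
Luca ∩ Chen ∩ Ximena ∩ Vanya: 18:00-18:30.
Luca ∩ Chen ∩ Ximena ∩ Vanya ∩ Jamal: 18:00-18:30.
Luca ∩ Chen ∩ Ximena ∩ Vanya ∩ Jamal ∩ Hamid: 18:00-18:30.
Luca ∩ Chen ∩ Ximena ∩ Vanya ∩ Jamal ∩ Hamid ∩ Vera: ∅.
There is no time when everyone is free.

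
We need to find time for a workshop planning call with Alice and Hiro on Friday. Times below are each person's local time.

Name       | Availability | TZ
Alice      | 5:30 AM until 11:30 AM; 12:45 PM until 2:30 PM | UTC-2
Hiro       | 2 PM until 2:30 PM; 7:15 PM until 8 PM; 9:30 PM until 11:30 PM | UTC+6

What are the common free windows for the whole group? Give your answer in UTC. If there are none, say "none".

Alice in UTC: 07:30-13:30, 14:45-16:30 (add 2h to convert from UTC-2).
Hiro in UTC: 08:00-08:30, 13:15-14:00, 15:30-17:30 (subtract 6h to convert from UTC+6).
Alice ∩ Hiro: 08:00-08:30, 13:15-13:30, 15:30-16:30.
So the common availability across everyone is 08:00-08:30, 13:15-13:30, 15:30-16:30.

08:00-08:30, 13:15-13:30, 15:30-16:30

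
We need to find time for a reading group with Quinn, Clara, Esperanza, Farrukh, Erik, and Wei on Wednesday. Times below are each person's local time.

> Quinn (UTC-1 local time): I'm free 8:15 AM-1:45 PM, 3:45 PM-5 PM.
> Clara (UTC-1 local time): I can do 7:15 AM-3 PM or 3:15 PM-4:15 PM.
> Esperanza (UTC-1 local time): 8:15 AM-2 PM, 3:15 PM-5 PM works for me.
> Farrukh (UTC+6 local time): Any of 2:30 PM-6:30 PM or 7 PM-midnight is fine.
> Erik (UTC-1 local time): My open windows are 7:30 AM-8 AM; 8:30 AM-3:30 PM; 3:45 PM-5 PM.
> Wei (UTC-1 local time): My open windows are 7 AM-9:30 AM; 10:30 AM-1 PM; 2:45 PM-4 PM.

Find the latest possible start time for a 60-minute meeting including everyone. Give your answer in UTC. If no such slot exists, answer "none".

13:00

Quinn in UTC: 09:15-14:45, 16:45-18:00 (add 1h to convert from UTC-1).
Clara in UTC: 08:15-16:00, 16:15-17:15 (add 1h to convert from UTC-1).
Esperanza in UTC: 09:15-15:00, 16:15-18:00 (add 1h to convert from UTC-1).
Farrukh in UTC: 08:30-12:30, 13:00-18:00 (subtract 6h to convert from UTC+6).
Erik in UTC: 08:30-09:00, 09:30-16:30, 16:45-18:00 (add 1h to convert from UTC-1).
Wei in UTC: 08:00-10:30, 11:30-14:00, 15:45-17:00 (add 1h to convert from UTC-1).
Quinn ∩ Clara: 09:15-14:45, 16:45-17:15.
Quinn ∩ Clara ∩ Esperanza: 09:15-14:45, 16:45-17:15.
Quinn ∩ Clara ∩ Esperanza ∩ Farrukh: 09:15-12:30, 13:00-14:45, 16:45-17:15.
Quinn ∩ Clara ∩ Esperanza ∩ Farrukh ∩ Erik: 09:30-12:30, 13:00-14:45, 16:45-17:15.
Quinn ∩ Clara ∩ Esperanza ∩ Farrukh ∩ Erik ∩ Wei: 09:30-10:30, 11:30-12:30, 13:00-14:00, 16:45-17:00.
The last common window of at least 60 minutes is 13:00-14:00; a 60-minute meeting can start as late as 13:00 and still end by 14:00.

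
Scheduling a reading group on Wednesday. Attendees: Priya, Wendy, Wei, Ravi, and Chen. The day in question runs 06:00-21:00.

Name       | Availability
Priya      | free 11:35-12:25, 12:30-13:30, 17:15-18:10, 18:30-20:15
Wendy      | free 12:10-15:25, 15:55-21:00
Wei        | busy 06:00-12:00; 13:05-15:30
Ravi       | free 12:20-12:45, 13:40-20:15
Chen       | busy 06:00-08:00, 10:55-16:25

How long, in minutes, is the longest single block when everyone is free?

Priya free: 11:35-12:25, 12:30-13:30, 17:15-18:10, 18:30-20:15.
Wendy free: 12:10-15:25, 15:55-21:00.
Wei free: 12:00-13:05, 15:30-21:00 (invert busy blocks within the working day).
Ravi free: 12:20-12:45, 13:40-20:15.
Chen free: 08:00-10:55, 16:25-21:00 (invert busy blocks within the working day).
Priya ∩ Wendy: 12:10-12:25, 12:30-13:30, 17:15-18:10, 18:30-20:15.
Priya ∩ Wendy ∩ Wei: 12:10-12:25, 12:30-13:05, 17:15-18:10, 18:30-20:15.
Priya ∩ Wendy ∩ Wei ∩ Ravi: 12:20-12:25, 12:30-12:45, 17:15-18:10, 18:30-20:15.
Priya ∩ Wendy ∩ Wei ∩ Ravi ∩ Chen: 17:15-18:10, 18:30-20:15.
The longest is 18:30-20:15 at 105 minutes.

105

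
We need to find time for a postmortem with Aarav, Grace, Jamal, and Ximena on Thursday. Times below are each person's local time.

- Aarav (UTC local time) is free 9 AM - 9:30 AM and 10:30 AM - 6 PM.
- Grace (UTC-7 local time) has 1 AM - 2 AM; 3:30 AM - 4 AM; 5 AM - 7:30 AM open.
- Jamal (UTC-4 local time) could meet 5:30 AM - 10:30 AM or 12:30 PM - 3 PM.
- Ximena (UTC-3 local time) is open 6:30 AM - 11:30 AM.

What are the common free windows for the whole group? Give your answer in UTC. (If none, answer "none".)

Aarav in UTC: 09:00-09:30, 10:30-18:00.
Grace in UTC: 08:00-09:00, 10:30-11:00, 12:00-14:30 (add 7h to convert from UTC-7).
Jamal in UTC: 09:30-14:30, 16:30-19:00 (add 4h to convert from UTC-4).
Ximena in UTC: 09:30-14:30 (add 3h to convert from UTC-3).
Aarav ∩ Grace: 10:30-11:00, 12:00-14:30.
Aarav ∩ Grace ∩ Jamal: 10:30-11:00, 12:00-14:30.
Aarav ∩ Grace ∩ Jamal ∩ Ximena: 10:30-11:00, 12:00-14:30.

10:30-11:00, 12:00-14:30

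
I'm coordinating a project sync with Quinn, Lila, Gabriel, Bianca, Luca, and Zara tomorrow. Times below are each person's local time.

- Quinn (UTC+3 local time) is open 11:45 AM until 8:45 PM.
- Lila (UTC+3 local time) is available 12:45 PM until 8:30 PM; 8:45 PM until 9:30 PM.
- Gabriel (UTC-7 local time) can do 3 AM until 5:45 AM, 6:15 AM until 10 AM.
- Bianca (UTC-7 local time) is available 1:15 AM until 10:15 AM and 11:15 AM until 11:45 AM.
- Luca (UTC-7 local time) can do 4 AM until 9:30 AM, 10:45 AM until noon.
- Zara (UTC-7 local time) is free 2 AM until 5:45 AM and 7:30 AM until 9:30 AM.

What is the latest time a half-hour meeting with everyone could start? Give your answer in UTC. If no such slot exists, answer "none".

Quinn in UTC: 08:45-17:45 (subtract 3h to convert from UTC+3).
Lila in UTC: 09:45-17:30, 17:45-18:30 (subtract 3h to convert from UTC+3).
Gabriel in UTC: 10:00-12:45, 13:15-17:00 (add 7h to convert from UTC-7).
Bianca in UTC: 08:15-17:15, 18:15-18:45 (add 7h to convert from UTC-7).
Luca in UTC: 11:00-16:30, 17:45-19:00 (add 7h to convert from UTC-7).
Zara in UTC: 09:00-12:45, 14:30-16:30 (add 7h to convert from UTC-7).
Quinn ∩ Lila: 09:45-17:30.
Quinn ∩ Lila ∩ Gabriel: 10:00-12:45, 13:15-17:00.
Quinn ∩ Lila ∩ Gabriel ∩ Bianca: 10:00-12:45, 13:15-17:00.
Quinn ∩ Lila ∩ Gabriel ∩ Bianca ∩ Luca: 11:00-12:45, 13:15-16:30.
Quinn ∩ Lila ∩ Gabriel ∩ Bianca ∩ Luca ∩ Zara: 11:00-12:45, 14:30-16:30.
Those are the intersection windows.
The last common window of at least 30 minutes is 14:30-16:30; a 30-minute meeting can start as late as 16:00 and still end by 16:30.

16:00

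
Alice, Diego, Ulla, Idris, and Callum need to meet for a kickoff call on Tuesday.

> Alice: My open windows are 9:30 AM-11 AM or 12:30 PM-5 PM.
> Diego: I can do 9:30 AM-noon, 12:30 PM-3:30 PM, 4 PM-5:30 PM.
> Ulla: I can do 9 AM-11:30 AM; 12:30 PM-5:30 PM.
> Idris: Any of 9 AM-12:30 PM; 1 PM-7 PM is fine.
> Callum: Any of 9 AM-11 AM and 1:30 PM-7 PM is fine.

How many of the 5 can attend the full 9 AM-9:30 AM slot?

3

Ulla, Idris, and Callum can make the full 09:00-09:30 slot — that's 3.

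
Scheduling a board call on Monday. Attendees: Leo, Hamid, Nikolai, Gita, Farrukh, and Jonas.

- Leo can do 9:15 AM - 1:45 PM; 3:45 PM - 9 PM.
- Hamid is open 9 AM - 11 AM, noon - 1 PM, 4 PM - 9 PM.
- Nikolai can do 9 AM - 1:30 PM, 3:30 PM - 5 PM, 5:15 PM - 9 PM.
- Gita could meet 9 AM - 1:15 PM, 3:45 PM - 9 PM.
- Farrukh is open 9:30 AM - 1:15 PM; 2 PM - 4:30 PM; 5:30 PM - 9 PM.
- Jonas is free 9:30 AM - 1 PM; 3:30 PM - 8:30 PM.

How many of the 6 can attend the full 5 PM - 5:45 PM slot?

4

Leo, Hamid, Gita, and Jonas can make the full 17:00-17:45 slot — that's 4.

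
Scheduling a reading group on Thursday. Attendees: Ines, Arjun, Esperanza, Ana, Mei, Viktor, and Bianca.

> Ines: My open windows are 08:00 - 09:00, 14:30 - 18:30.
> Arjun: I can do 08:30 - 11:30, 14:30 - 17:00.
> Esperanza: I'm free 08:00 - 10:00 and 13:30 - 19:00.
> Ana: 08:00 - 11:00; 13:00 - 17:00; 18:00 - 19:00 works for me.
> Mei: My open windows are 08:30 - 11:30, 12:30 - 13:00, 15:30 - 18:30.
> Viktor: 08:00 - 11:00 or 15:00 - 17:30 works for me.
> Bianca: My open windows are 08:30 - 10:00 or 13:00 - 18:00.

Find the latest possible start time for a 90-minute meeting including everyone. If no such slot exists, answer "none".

15:30

Ines ∩ Arjun: 08:30-09:00, 14:30-17:00.
Ines ∩ Arjun ∩ Esperanza: 08:30-09:00, 14:30-17:00.
Ines ∩ Arjun ∩ Esperanza ∩ Ana: 08:30-09:00, 14:30-17:00.
Ines ∩ Arjun ∩ Esperanza ∩ Ana ∩ Mei: 08:30-09:00, 15:30-17:00.
Ines ∩ Arjun ∩ Esperanza ∩ Ana ∩ Mei ∩ Viktor: 08:30-09:00, 15:30-17:00.
Ines ∩ Arjun ∩ Esperanza ∩ Ana ∩ Mei ∩ Viktor ∩ Bianca: 08:30-09:00, 15:30-17:00.
The last common window of at least 90 minutes is 15:30-17:00; a 90-minute meeting can start as late as 15:30 and still end by 17:00.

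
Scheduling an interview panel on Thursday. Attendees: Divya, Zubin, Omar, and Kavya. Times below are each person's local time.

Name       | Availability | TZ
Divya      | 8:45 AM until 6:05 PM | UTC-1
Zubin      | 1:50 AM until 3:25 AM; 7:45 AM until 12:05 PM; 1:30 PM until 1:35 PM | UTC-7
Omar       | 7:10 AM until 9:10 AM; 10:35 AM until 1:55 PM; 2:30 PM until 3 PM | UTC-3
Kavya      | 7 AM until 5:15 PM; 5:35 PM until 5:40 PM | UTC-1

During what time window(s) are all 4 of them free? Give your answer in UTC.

Divya in UTC: 09:45-19:05 (add 1h to convert from UTC-1).
Zubin in UTC: 08:50-10:25, 14:45-19:05, 20:30-20:35 (add 7h to convert from UTC-7).
Omar in UTC: 10:10-12:10, 13:35-16:55, 17:30-18:00 (add 3h to convert from UTC-3).
Kavya in UTC: 08:00-18:15, 18:35-18:40 (add 1h to convert from UTC-1).
Divya ∩ Zubin: 09:45-10:25, 14:45-19:05.
Divya ∩ Zubin ∩ Omar: 10:10-10:25, 14:45-16:55, 17:30-18:00.
Divya ∩ Zubin ∩ Omar ∩ Kavya: 10:10-10:25, 14:45-16:55, 17:30-18:00.

10:10-10:25, 14:45-16:55, 17:30-18:00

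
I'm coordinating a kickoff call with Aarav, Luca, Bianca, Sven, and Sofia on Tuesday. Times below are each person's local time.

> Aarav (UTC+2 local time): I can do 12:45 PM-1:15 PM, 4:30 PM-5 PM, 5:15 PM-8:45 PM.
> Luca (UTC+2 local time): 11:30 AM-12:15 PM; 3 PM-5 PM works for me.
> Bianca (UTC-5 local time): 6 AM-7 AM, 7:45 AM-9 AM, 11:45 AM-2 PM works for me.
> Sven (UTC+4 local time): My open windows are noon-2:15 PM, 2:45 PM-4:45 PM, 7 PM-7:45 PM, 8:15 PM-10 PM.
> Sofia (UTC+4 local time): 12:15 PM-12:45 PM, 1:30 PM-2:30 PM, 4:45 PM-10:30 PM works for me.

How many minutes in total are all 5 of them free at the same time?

Aarav in UTC: 10:45-11:15, 14:30-15:00, 15:15-18:45 (subtract 2h to convert from UTC+2).
Luca in UTC: 09:30-10:15, 13:00-15:00 (subtract 2h to convert from UTC+2).
Bianca in UTC: 11:00-12:00, 12:45-14:00, 16:45-19:00 (add 5h to convert from UTC-5).
Sven in UTC: 08:00-10:15, 10:45-12:45, 15:00-15:45, 16:15-18:00 (subtract 4h to convert from UTC+4).
Sofia in UTC: 08:15-08:45, 09:30-10:30, 12:45-18:30 (subtract 4h to convert from UTC+4).
Aarav ∩ Luca: 14:30-15:00.
Aarav ∩ Luca ∩ Bianca: ∅.
Aarav ∩ Luca ∩ Bianca ∩ Sven: ∅.
Aarav ∩ Luca ∩ Bianca ∩ Sven ∩ Sofia: ∅.
There is no time when everyone is free.
There is no common window, so the total is 0 minutes.

0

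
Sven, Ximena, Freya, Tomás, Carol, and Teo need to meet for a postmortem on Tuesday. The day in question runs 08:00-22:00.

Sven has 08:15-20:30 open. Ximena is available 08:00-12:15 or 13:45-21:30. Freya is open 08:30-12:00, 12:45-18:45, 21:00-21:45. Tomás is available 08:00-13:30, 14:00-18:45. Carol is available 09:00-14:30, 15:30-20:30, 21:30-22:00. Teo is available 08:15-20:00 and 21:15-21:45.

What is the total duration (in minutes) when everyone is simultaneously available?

Sven ∩ Ximena: 08:15-12:15, 13:45-20:30.
Sven ∩ Ximena ∩ Freya: 08:30-12:00, 13:45-18:45.
Sven ∩ Ximena ∩ Freya ∩ Tomás: 08:30-12:00, 14:00-18:45.
Sven ∩ Ximena ∩ Freya ∩ Tomás ∩ Carol: 09:00-12:00, 14:00-14:30, 15:30-18:45.
Sven ∩ Ximena ∩ Freya ∩ Tomás ∩ Carol ∩ Teo: 09:00-12:00, 14:00-14:30, 15:30-18:45.
So the common availability across everyone is 09:00-12:00, 14:00-14:30, 15:30-18:45.
Summing the common windows: 180 + 30 + 195 = 405 minutes.

405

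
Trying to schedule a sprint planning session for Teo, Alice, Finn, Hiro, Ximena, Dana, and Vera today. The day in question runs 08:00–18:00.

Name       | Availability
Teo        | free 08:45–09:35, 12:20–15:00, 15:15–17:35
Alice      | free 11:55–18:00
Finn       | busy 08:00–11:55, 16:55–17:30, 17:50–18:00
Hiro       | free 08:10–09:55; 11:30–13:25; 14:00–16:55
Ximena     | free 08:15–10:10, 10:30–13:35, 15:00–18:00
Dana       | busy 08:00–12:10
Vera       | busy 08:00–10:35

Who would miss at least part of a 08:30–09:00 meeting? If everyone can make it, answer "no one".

Teo free: 08:45-09:35, 12:20-15:00, 15:15-17:35.
Alice free: 11:55-18:00.
Finn free: 11:55-16:55, 17:30-17:50 (invert busy blocks within the working day).
Hiro free: 08:10-09:55, 11:30-13:25, 14:00-16:55.
Ximena free: 08:15-10:10, 10:30-13:35, 15:00-18:00.
Dana free: 12:10-18:00 (invert busy blocks within the working day).
Vera free: 10:35-18:00 (invert busy blocks within the working day).
Teo: not fully free for 08:30-09:00. Alice: not fully free for 08:30-09:00. Finn: not fully free for 08:30-09:00. Hiro: free for 08:30-09:00. Ximena: free for 08:30-09:00. Dana: not fully free for 08:30-09:00. Vera: not fully free for 08:30-09:00.

Alice, Dana, Finn, Teo, Vera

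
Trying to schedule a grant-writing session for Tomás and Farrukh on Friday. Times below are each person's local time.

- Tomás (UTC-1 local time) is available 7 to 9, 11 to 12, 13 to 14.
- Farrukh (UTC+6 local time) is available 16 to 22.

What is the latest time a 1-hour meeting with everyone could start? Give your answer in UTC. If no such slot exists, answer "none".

14:00

Tomás in UTC: 08:00-10:00, 12:00-13:00, 14:00-15:00 (add 1h to convert from UTC-1).
Farrukh in UTC: 10:00-16:00 (subtract 6h to convert from UTC+6).
Tomás ∩ Farrukh: 12:00-13:00, 14:00-15:00.
The last common window of at least 60 minutes is 14:00-15:00; a 60-minute meeting can start as late as 14:00 and still end by 15:00.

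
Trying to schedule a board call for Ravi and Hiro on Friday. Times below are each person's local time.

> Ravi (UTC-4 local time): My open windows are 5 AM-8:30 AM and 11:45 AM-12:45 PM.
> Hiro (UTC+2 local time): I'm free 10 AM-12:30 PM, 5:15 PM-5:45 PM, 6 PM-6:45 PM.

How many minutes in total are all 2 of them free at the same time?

Ravi in UTC: 09:00-12:30, 15:45-16:45 (add 4h to convert from UTC-4).
Hiro in UTC: 08:00-10:30, 15:15-15:45, 16:00-16:45 (subtract 2h to convert from UTC+2).
Ravi ∩ Hiro: 09:00-10:30, 16:00-16:45.
So the common availability across everyone is 09:00-10:30, 16:00-16:45.
Summing the common windows: 90 + 45 = 135 minutes.

135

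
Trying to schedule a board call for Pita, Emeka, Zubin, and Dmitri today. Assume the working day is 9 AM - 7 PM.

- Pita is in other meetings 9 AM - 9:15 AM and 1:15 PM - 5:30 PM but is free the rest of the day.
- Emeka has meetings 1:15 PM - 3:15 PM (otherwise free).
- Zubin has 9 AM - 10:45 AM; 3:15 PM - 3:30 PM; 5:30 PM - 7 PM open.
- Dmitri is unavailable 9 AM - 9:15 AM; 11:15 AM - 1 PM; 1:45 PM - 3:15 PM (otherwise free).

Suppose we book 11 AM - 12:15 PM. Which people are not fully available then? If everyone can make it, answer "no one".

Pita free: 09:15-13:15, 17:30-19:00 (invert busy blocks within the working day).
Emeka free: 09:00-13:15, 15:15-19:00 (invert busy blocks within the working day).
Zubin free: 09:00-10:45, 15:15-15:30, 17:30-19:00.
Dmitri free: 09:15-11:15, 13:00-13:45, 15:15-19:00 (invert busy blocks within the working day).
Pita: free for 11:00-12:15. Emeka: free for 11:00-12:15. Zubin: not fully free for 11:00-12:15. Dmitri: not fully free for 11:00-12:15.

Dmitri, Zubin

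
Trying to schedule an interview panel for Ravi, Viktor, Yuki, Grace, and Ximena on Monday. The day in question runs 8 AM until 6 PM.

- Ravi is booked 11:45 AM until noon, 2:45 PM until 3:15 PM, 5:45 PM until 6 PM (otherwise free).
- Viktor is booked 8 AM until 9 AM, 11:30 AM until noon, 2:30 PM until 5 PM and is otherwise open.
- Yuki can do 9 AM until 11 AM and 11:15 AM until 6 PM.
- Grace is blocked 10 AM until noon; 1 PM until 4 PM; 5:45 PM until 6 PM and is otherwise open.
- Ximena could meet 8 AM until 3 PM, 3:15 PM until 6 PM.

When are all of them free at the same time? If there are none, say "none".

Ravi free: 08:00-11:45, 12:00-14:45, 15:15-17:45 (invert busy blocks within the working day).
Viktor free: 09:00-11:30, 12:00-14:30, 17:00-18:00 (invert busy blocks within the working day).
Yuki free: 09:00-11:00, 11:15-18:00.
Grace free: 08:00-10:00, 12:00-13:00, 16:00-17:45 (invert busy blocks within the working day).
Ximena free: 08:00-15:00, 15:15-18:00.
Ravi ∩ Viktor: 09:00-11:30, 12:00-14:30, 17:00-17:45.
Ravi ∩ Viktor ∩ Yuki: 09:00-11:00, 11:15-11:30, 12:00-14:30, 17:00-17:45.
Ravi ∩ Viktor ∩ Yuki ∩ Grace: 09:00-10:00, 12:00-13:00, 17:00-17:45.
Ravi ∩ Viktor ∩ Yuki ∩ Grace ∩ Ximena: 09:00-10:00, 12:00-13:00, 17:00-17:45.
So the common availability across everyone is 09:00-10:00, 12:00-13:00, 17:00-17:45.

09:00-10:00, 12:00-13:00, 17:00-17:45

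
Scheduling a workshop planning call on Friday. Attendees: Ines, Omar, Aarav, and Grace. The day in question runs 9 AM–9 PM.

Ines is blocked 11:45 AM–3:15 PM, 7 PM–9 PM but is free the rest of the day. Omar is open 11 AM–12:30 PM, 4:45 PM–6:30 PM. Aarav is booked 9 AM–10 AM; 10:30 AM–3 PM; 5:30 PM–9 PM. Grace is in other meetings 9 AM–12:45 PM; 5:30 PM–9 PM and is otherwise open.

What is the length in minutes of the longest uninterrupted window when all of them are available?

Ines free: 09:00-11:45, 15:15-19:00 (invert busy blocks within the working day).
Omar free: 11:00-12:30, 16:45-18:30.
Aarav free: 10:00-10:30, 15:00-17:30 (invert busy blocks within the working day).
Grace free: 12:45-17:30 (invert busy blocks within the working day).
Ines ∩ Omar: 11:00-11:45, 16:45-18:30.
Ines ∩ Omar ∩ Aarav: 16:45-17:30.
Ines ∩ Omar ∩ Aarav ∩ Grace: 16:45-17:30.
The longest is 16:45-17:30 at 45 minutes.

45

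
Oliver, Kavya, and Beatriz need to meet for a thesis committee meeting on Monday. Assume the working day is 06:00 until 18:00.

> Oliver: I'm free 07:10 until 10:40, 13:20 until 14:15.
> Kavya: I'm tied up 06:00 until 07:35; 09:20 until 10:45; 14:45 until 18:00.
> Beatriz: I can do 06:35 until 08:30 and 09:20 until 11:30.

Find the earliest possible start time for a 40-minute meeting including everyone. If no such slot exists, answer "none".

07:35

Oliver free: 07:10-10:40, 13:20-14:15.
Kavya free: 07:35-09:20, 10:45-14:45 (invert busy blocks within the working day).
Beatriz free: 06:35-08:30, 09:20-11:30.
Oliver ∩ Kavya: 07:35-09:20, 13:20-14:15.
Oliver ∩ Kavya ∩ Beatriz: 07:35-08:30.
So the common availability across everyone is 07:35-08:30.
The first common window of at least 40 minutes is 07:35-08:30, so the earliest start is 07:35.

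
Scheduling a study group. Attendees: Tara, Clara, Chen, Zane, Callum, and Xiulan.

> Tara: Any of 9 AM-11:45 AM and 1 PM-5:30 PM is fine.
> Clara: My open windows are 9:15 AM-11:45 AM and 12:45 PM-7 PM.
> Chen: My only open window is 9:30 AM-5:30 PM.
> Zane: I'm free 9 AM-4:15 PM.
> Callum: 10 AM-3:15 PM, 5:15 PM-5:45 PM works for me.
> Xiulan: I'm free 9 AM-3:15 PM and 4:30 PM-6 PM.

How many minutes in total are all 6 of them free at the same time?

Tara ∩ Clara: 09:15-11:45, 13:00-17:30.
Tara ∩ Clara ∩ Chen: 09:30-11:45, 13:00-17:30.
Tara ∩ Clara ∩ Chen ∩ Zane: 09:30-11:45, 13:00-16:15.
Tara ∩ Clara ∩ Chen ∩ Zane ∩ Callum: 10:00-11:45, 13:00-15:15.
Tara ∩ Clara ∩ Chen ∩ Zane ∩ Callum ∩ Xiulan: 10:00-11:45, 13:00-15:15.
Summing the common windows: 105 + 135 = 240 minutes.

240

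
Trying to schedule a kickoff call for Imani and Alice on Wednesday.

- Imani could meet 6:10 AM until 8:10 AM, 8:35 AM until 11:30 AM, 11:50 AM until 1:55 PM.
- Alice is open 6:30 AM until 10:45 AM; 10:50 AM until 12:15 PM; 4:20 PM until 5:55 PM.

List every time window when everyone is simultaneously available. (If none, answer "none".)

06:30-08:10, 08:35-10:45, 10:50-11:30, 11:50-12:15

Imani ∩ Alice: 06:30-08:10, 08:35-10:45, 10:50-11:30, 11:50-12:15.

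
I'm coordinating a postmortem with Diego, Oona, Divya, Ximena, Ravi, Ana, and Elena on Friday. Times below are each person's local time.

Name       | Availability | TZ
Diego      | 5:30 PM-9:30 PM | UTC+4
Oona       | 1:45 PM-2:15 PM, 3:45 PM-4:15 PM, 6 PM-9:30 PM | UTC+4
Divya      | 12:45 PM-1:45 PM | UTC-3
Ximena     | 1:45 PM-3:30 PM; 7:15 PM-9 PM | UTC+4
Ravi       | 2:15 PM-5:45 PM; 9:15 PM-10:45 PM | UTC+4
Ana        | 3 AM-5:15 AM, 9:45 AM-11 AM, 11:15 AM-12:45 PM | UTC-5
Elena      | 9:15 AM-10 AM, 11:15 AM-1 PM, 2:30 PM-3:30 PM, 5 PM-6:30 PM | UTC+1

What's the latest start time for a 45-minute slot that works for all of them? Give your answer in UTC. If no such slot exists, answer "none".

Diego in UTC: 13:30-17:30 (subtract 4h to convert from UTC+4).
Oona in UTC: 09:45-10:15, 11:45-12:15, 14:00-17:30 (subtract 4h to convert from UTC+4).
Divya in UTC: 15:45-16:45 (add 3h to convert from UTC-3).
Ximena in UTC: 09:45-11:30, 15:15-17:00 (subtract 4h to convert from UTC+4).
Ravi in UTC: 10:15-13:45, 17:15-18:45 (subtract 4h to convert from UTC+4).
Ana in UTC: 08:00-10:15, 14:45-16:00, 16:15-17:45 (add 5h to convert from UTC-5).
Elena in UTC: 08:15-09:00, 10:15-12:00, 13:30-14:30, 16:00-17:30 (subtract 1h to convert from UTC+1).
Diego ∩ Oona: 14:00-17:30.
Diego ∩ Oona ∩ Divya: 15:45-16:45.
Diego ∩ Oona ∩ Divya ∩ Ximena: 15:45-16:45.
Diego ∩ Oona ∩ Divya ∩ Ximena ∩ Ravi: ∅.
Diego ∩ Oona ∩ Divya ∩ Ximena ∩ Ravi ∩ Ana: ∅.
Diego ∩ Oona ∩ Divya ∩ Ximena ∩ Ravi ∩ Ana ∩ Elena: ∅.
There is no time when everyone is free.
No common window is at least 45 minutes long.

none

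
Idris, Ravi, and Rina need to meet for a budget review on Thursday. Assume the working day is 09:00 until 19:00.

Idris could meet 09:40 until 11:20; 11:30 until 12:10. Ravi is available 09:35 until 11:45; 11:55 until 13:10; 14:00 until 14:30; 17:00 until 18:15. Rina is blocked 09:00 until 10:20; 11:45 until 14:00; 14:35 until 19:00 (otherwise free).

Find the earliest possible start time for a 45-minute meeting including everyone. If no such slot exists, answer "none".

Idris free: 09:40-11:20, 11:30-12:10.
Ravi free: 09:35-11:45, 11:55-13:10, 14:00-14:30, 17:00-18:15.
Rina free: 10:20-11:45, 14:00-14:35 (invert busy blocks within the working day).
Idris ∩ Ravi: 09:40-11:20, 11:30-11:45, 11:55-12:10.
Idris ∩ Ravi ∩ Rina: 10:20-11:20, 11:30-11:45.
So the common availability across everyone is 10:20-11:20, 11:30-11:45.
The first common window of at least 45 minutes is 10:20-11:20, so the earliest start is 10:20.

10:20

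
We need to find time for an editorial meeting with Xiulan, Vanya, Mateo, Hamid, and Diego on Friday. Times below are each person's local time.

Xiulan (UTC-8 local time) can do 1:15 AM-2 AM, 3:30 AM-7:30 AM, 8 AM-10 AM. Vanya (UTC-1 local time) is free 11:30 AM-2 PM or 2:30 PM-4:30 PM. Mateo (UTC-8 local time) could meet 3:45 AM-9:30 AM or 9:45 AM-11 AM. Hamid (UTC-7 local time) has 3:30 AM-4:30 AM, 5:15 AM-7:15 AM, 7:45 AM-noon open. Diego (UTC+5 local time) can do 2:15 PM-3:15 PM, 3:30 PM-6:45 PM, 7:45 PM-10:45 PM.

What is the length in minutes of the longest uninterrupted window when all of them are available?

Xiulan in UTC: 09:15-10:00, 11:30-15:30, 16:00-18:00 (add 8h to convert from UTC-8).
Vanya in UTC: 12:30-15:00, 15:30-17:30 (add 1h to convert from UTC-1).
Mateo in UTC: 11:45-17:30, 17:45-19:00 (add 8h to convert from UTC-8).
Hamid in UTC: 10:30-11:30, 12:15-14:15, 14:45-19:00 (add 7h to convert from UTC-7).
Diego in UTC: 09:15-10:15, 10:30-13:45, 14:45-17:45 (subtract 5h to convert from UTC+5).
Xiulan ∩ Vanya: 12:30-15:00, 16:00-17:30.
Xiulan ∩ Vanya ∩ Mateo: 12:30-15:00, 16:00-17:30.
Xiulan ∩ Vanya ∩ Mateo ∩ Hamid: 12:30-14:15, 14:45-15:00, 16:00-17:30.
Xiulan ∩ Vanya ∩ Mateo ∩ Hamid ∩ Diego: 12:30-13:45, 14:45-15:00, 16:00-17:30.
The longest is 16:00-17:30 at 90 minutes.

90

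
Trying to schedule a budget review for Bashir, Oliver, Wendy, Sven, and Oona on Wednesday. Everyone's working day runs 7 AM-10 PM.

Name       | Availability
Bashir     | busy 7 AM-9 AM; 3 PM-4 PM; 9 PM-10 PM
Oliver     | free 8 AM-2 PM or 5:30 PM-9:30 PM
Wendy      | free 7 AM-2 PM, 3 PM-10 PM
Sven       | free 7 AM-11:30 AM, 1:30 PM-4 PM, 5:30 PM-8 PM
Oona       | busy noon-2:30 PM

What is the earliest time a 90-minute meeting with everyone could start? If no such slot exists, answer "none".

Bashir free: 09:00-15:00, 16:00-21:00 (invert busy blocks within the working day).
Oliver free: 08:00-14:00, 17:30-21:30.
Wendy free: 07:00-14:00, 15:00-22:00.
Sven free: 07:00-11:30, 13:30-16:00, 17:30-20:00.
Oona free: 07:00-12:00, 14:30-22:00 (invert busy blocks within the working day).
Bashir ∩ Oliver: 09:00-14:00, 17:30-21:00.
Bashir ∩ Oliver ∩ Wendy: 09:00-14:00, 17:30-21:00.
Bashir ∩ Oliver ∩ Wendy ∩ Sven: 09:00-11:30, 13:30-14:00, 17:30-20:00.
Bashir ∩ Oliver ∩ Wendy ∩ Sven ∩ Oona: 09:00-11:30, 17:30-20:00.
The first common window of at least 90 minutes is 09:00-11:30, so the earliest start is 09:00.

09:00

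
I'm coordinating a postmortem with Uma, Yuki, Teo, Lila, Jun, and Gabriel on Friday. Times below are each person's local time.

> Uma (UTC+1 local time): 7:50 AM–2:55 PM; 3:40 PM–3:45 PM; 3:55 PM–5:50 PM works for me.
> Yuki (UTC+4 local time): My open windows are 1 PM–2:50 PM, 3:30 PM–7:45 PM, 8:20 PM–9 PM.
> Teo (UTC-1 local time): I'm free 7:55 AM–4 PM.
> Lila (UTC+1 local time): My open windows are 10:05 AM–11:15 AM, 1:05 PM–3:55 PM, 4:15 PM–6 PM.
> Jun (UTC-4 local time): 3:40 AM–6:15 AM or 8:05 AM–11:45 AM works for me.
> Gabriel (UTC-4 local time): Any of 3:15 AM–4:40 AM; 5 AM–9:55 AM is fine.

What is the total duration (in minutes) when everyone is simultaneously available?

180

Uma in UTC: 06:50-13:55, 14:40-14:45, 14:55-16:50 (subtract 1h to convert from UTC+1).
Yuki in UTC: 09:00-10:50, 11:30-15:45, 16:20-17:00 (subtract 4h to convert from UTC+4).
Teo in UTC: 08:55-17:00 (add 1h to convert from UTC-1).
Lila in UTC: 09:05-10:15, 12:05-14:55, 15:15-17:00 (subtract 1h to convert from UTC+1).
Jun in UTC: 07:40-10:15, 12:05-15:45 (add 4h to convert from UTC-4).
Gabriel in UTC: 07:15-08:40, 09:00-13:55 (add 4h to convert from UTC-4).
Uma ∩ Yuki: 09:00-10:50, 11:30-13:55, 14:40-14:45, 14:55-15:45, 16:20-16:50.
Uma ∩ Yuki ∩ Teo: 09:00-10:50, 11:30-13:55, 14:40-14:45, 14:55-15:45, 16:20-16:50.
Uma ∩ Yuki ∩ Teo ∩ Lila: 09:05-10:15, 12:05-13:55, 14:40-14:45, 15:15-15:45, 16:20-16:50.
Uma ∩ Yuki ∩ Teo ∩ Lila ∩ Jun: 09:05-10:15, 12:05-13:55, 14:40-14:45, 15:15-15:45.
Uma ∩ Yuki ∩ Teo ∩ Lila ∩ Jun ∩ Gabriel: 09:05-10:15, 12:05-13:55.
Summing the common windows: 70 + 110 = 180 minutes.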